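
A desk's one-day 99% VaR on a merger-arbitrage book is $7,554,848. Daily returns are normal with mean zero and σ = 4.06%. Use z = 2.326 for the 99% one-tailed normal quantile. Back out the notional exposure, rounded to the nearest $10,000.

VaR as a fraction of value: z·σ = 2.326 × 4.06% = 9.44356%.
Position = $7,554,848 / 0.0944356 = $80,000,000.

$80,000,000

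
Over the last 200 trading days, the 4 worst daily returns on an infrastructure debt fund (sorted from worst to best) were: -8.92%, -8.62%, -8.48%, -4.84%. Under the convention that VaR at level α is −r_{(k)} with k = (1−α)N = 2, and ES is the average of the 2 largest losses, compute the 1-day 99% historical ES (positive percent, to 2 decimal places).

The 2 worst returns sum to -17.54%.
ES = −(-17.54%) / 2 = 8.77%.

8.77%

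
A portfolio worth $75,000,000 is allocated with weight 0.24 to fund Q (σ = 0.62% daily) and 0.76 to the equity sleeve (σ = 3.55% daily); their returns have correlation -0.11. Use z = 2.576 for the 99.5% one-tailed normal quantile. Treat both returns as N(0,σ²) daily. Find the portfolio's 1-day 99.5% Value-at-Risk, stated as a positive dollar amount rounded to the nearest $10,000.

$5,190,000

σ_p² = 0.24²·0.62² + 0.76²·3.55² + 2·-0.11·0.24·0.76·0.62·3.55 = 7.2130 (%²).
σ_p = √7.2130 = 2.686%.
VaR = 2.576 × 2.686% = 6.919%; on $75,000,000 that is $5,189,250.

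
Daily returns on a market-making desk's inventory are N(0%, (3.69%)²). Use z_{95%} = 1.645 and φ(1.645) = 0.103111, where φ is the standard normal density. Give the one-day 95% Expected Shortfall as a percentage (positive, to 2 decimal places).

Tail multiplier: φ(z)/(1−α) = 0.103111 / 0.05 = 2.062.
ES = 3.69% × 2.062 = 7.609%.

7.61%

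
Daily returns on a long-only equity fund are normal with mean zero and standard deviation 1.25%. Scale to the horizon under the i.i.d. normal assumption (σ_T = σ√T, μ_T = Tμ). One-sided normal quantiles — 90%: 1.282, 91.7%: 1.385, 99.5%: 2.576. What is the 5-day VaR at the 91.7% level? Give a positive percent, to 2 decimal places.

3.87%

σ_{5d} = 1.25% × √5 = 2.795%.
VaR = 1.385 × 2.795% = 3.871%.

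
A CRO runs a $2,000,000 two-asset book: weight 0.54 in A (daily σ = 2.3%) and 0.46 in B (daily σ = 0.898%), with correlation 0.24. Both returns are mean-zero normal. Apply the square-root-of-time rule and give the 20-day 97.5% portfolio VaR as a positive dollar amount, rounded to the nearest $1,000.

$245,000

σ_p = √(0.54²·2.3² + 0.46²·0.898² + 2·0.24·0.54·0.46·2.3·0.898) = 1.400%.
σ_{20d} = 1.400% × √20 = 6.261%.
z(97.5%) = 1.960.
VaR = 1.960 × 6.261% = 12.272%; on $2,000,000 that is $245,440.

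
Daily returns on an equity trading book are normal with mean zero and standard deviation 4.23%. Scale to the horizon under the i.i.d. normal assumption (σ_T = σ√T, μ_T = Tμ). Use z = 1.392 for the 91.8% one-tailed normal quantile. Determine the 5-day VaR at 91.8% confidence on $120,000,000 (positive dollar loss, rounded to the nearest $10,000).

σ_{5d} = 4.23% × √5 = 9.459%.
VaR = 1.392 × 9.459% = 13.167%.
On $120,000,000: 0.13167 × $120,000,000 = $15,800,400.

$15,800,000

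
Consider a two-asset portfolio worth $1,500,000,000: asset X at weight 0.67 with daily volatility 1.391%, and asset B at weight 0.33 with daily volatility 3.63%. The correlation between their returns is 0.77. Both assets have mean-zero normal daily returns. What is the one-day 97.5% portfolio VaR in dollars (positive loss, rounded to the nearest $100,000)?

σ_p² = 0.67²·1.391² + 0.33²·3.63² + 2·0.77·0.67·0.33·1.391·3.63 = 4.0228 (%²).
σ_p = √4.0228 = 2.006%.
At 97.5%, z = 1.960.
VaR = 1.960 × 2.006% = 3.932%; on $1,500,000,000 that is $58,980,000.

$59,000,000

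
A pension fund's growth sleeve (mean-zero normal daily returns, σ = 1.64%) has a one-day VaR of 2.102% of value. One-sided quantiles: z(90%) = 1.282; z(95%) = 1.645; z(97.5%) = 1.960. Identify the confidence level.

90%

Implied z = VaR/σ = 2.102 / 1.64 = 1.282.
This matches z(90%) = 1.282.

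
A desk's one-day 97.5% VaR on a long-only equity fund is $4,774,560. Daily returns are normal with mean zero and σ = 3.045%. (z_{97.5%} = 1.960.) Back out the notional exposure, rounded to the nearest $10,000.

$80,000,000

VaR as a fraction of value: z·σ = 1.960 × 3.045% = 5.9682%.
Position = $4,774,560 / 0.059682 = $80,000,000.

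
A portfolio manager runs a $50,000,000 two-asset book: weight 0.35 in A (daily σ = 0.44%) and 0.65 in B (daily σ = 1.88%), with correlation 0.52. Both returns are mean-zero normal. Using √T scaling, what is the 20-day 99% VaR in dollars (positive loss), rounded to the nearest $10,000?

$6,810,000

σ_p = √(0.35²·0.44² + 0.65²·1.88² + 2·0.52·0.35·0.65·0.44·1.88) = 1.309%.
σ_{20d} = 1.309% × √20 = 5.854%.
z(99%) = 2.326.
VaR = 2.326 × 5.854% = 13.616%; on $50,000,000 that is $6,808,000.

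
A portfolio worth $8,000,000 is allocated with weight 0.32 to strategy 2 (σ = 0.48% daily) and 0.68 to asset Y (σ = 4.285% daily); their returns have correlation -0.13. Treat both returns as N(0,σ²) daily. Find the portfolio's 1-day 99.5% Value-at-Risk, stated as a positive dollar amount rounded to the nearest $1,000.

$597,000

σ_p² = 0.32²·0.48² + 0.68²·4.285² + 2·-0.13·0.32·0.68·0.48·4.285 = 8.3975 (%²).
σ_p = √8.3975 = 2.898%.
At 99.5%, z = 2.576.
VaR = 2.576 × 2.898% = 7.465%; on $8,000,000 that is $597,200.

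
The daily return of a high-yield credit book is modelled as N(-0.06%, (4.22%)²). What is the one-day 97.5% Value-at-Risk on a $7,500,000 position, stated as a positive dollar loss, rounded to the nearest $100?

$624,800

At 97.5% one-sided, z = 1.960.
VaR = −μ + z·σ = −(-0.06%) + 1.960 × 4.22% = 8.331%.
On $7,500,000: 0.08331 × $7,500,000 = $624,825.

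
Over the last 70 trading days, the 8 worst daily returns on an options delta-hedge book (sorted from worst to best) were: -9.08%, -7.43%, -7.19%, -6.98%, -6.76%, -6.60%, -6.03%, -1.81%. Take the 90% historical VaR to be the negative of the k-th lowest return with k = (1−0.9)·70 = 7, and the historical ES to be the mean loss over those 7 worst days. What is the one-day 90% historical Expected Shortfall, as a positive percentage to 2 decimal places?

7.15%

The 7 worst returns sum to -50.07%.
ES = −(-50.07%) / 7 = 7.1528…% ≈ 7.15%.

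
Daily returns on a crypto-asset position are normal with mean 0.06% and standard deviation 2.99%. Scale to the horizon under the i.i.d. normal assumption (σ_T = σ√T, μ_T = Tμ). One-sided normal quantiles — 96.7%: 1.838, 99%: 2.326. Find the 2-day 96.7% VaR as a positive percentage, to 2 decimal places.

σ_{2d} = 2.99% × √2 = 4.228%; μ_{2d} = 2 × 0.06% = 0.120%.
VaR = −(0.120%) + 1.838 × 4.228% = 7.651%.

7.65%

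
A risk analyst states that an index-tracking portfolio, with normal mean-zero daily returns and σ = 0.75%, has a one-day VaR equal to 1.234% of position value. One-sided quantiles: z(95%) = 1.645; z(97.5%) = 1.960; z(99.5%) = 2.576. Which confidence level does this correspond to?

95%

Implied z = VaR/σ = 1.234 / 0.75 = 1.645.
This matches z(95%) = 1.645.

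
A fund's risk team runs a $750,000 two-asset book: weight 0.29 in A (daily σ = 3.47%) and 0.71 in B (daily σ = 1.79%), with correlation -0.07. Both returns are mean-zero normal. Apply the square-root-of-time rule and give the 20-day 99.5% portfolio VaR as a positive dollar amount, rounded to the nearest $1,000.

$135,000

σ_p = √(0.29²·3.47² + 0.71²·1.79² + 2·-0.07·0.29·0.71·3.47·1.79) = 1.565%.
σ_{20d} = 1.565% × √20 = 6.999%.
z(99.5%) = 2.576.
VaR = 2.576 × 6.999% = 18.029%; on $750,000 that is $135,218.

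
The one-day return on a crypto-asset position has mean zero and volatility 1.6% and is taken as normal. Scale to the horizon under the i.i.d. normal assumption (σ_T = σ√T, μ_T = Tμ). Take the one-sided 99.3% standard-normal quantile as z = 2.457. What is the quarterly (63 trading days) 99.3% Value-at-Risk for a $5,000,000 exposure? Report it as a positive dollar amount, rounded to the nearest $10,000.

$1,560,000

σ_{63d} = 1.6% × √63 = 12.700%.
VaR = 2.457 × 12.700% = 31.204%.
On $5,000,000: 0.31204 × $5,000,000 = $1,560,200.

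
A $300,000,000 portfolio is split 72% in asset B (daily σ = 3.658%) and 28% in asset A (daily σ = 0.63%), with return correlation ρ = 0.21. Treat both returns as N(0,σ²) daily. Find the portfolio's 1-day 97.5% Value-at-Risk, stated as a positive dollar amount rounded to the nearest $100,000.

$15,700,000

σ_p² = 0.72²·3.658² + 0.28²·0.63² + 2·0.21·0.72·0.28·3.658·0.63 = 7.1629 (%²).
σ_p = √7.1629 = 2.676%.
At 97.5%, z = 1.960.
VaR = 1.960 × 2.676% = 5.245%; on $300,000,000 that is $15,735,000.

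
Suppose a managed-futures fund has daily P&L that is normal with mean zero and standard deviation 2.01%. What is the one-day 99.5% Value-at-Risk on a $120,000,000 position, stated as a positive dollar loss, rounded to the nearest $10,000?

At 99.5% one-sided, z = 2.576.
VaR = z·σ = 2.576 × 2.01% = 5.178%.
On $120,000,000: 0.05178 × $120,000,000 = $6,213,600.

$6,210,000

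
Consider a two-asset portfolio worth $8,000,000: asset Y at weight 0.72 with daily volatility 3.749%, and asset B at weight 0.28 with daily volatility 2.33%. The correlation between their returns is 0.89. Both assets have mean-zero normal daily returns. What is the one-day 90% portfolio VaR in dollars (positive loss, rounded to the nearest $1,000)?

σ_p² = 0.72²·3.749² + 0.28²·2.33² + 2·0.89·0.72·0.28·3.749·2.33 = 10.8463 (%²).
σ_p = √10.8463 = 3.293%.
At 90%, z = 1.282.
VaR = 1.282 × 3.293% = 4.222%; on $8,000,000 that is $337,760.

$338,000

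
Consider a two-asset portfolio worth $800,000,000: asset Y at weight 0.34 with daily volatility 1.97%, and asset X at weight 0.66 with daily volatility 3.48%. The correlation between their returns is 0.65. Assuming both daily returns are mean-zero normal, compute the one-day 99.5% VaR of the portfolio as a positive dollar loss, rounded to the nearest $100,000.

σ_p² = 0.34²·1.97² + 0.66²·3.48² + 2·0.65·0.34·0.66·1.97·3.48 = 7.7238 (%²).
σ_p = √7.7238 = 2.779%.
At 99.5%, z = 2.576.
VaR = 2.576 × 2.779% = 7.159%; on $800,000,000 that is $57,272,000.

$57,300,000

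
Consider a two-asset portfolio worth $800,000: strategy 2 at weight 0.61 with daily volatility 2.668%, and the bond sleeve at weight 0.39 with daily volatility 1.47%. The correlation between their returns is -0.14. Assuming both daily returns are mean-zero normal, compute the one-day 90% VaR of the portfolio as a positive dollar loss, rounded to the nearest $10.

σ_p² = 0.61²·2.668² + 0.39²·1.47² + 2·-0.14·0.61·0.39·2.668·1.47 = 2.7161 (%²).
σ_p = √2.7161 = 1.648%.
At 90%, z = 1.282.
VaR = 1.282 × 1.648% = 2.113%; on $800,000 that is $16,904.

$16,900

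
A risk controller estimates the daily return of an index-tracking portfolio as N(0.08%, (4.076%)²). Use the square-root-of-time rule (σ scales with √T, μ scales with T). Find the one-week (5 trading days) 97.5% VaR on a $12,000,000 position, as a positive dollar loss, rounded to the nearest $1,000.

At 97.5%, z = 1.960.
σ_{5d} = 4.076% × √5 = 9.114%; μ_{5d} = 5 × 0.08% = 0.400%.
VaR = −(0.400%) + 1.960 × 9.114% = 17.463%.
On $12,000,000: 0.17463 × $12,000,000 = $2,095,560.

$2,096,000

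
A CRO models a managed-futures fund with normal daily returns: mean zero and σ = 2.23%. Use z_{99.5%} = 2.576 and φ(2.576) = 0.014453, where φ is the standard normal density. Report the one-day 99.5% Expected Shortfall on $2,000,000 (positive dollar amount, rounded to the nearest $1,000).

$129,000

Tail multiplier: φ(z)/(1−α) = 0.014453 / 0.005 = 2.891.
ES = 2.23% × 2.891 = 6.447%.
On $2,000,000: 0.06447 × $2,000,000 = $128,940.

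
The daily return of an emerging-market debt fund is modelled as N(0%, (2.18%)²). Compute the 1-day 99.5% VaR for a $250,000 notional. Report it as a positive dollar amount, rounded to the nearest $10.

At 99.5% one-sided, z = 2.576.
VaR = z·σ = 2.576 × 2.18% = 5.616%.
On $250,000: 0.05616 × $250,000 = $14,040.

$14,040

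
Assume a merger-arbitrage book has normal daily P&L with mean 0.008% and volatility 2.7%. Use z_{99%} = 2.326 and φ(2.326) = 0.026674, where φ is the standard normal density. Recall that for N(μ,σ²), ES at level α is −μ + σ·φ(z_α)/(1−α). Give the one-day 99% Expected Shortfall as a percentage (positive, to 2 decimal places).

Tail multiplier: φ(z)/(1−α) = 0.026674 / 0.01 = 2.667.
ES = −(0.008%) + 2.7% × 2.667 = 7.193%.

7.19%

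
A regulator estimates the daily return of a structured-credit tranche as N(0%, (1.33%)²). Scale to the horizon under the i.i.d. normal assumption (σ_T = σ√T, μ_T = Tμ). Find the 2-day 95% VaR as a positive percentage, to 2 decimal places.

3.09%

At 95%, z = 1.645.
σ_{2d} = 1.33% × √2 = 1.881%.
VaR = 1.645 × 1.881% = 3.094%.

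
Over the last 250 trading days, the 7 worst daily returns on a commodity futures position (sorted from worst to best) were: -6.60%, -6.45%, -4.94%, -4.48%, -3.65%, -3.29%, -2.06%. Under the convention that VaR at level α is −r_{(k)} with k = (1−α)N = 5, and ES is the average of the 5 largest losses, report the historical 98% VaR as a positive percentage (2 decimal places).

k = 5; the 5th lowest return is -3.65%, so VaR = 3.65%.

3.65%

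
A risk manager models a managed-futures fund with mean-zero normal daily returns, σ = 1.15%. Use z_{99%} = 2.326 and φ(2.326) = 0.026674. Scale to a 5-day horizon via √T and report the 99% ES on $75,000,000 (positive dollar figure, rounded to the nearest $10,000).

$5,140,000

σ_{5d} = 1.15% × √5 = 2.571%.
ES multiplier = φ(z)/(1−α) = 0.026674/0.01 = 2.667.
ES = 2.571% × 2.667 = 6.857%; on $75,000,000: $5,142,750.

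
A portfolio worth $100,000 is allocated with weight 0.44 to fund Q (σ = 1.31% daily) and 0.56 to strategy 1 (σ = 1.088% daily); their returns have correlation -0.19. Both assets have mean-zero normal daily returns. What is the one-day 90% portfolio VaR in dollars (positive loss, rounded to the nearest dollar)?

$968

σ_p² = 0.44²·1.31² + 0.56²·1.088² + 2·-0.19·0.44·0.56·1.31·1.088 = 0.5700 (%²).
σ_p = √0.5700 = 0.755%.
At 90%, z = 1.282.
VaR = 1.282 × 0.755% = 0.968%; on $100,000 that is $968.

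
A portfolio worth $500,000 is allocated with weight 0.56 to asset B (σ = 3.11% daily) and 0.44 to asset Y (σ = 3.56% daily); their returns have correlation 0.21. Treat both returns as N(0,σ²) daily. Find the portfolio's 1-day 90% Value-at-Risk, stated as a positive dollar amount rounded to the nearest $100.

σ_p² = 0.56²·3.11² + 0.44²·3.56² + 2·0.21·0.56·0.44·3.11·3.56 = 6.6326 (%²).
σ_p = √6.6326 = 2.575%.
At 90%, z = 1.282.
VaR = 1.282 × 2.575% = 3.301%; on $500,000 that is $16,505.

$16,500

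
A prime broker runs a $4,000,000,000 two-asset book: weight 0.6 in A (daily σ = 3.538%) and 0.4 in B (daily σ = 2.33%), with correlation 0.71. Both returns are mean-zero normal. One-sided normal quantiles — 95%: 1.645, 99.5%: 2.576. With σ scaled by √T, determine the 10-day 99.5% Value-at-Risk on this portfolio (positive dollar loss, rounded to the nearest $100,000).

σ_p = √(0.6²·3.538² + 0.4²·2.33² + 2·0.71·0.6·0.4·3.538·2.33) = 2.861%.
σ_{10d} = 2.861% × √10 = 9.047%.
VaR = 2.576 × 9.047% = 23.305%; on $4,000,000,000 that is $932,200,000.

$932,200,000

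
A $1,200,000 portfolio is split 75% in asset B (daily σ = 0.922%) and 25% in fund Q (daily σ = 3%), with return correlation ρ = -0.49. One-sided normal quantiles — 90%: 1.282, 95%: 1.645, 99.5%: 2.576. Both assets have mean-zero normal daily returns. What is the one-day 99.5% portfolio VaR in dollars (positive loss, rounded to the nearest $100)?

$22,600

σ_p² = 0.75²·0.922² + 0.25²·3² + 2·-0.49·0.75·0.25·0.922·3 = 0.5324 (%²).
σ_p = √0.5324 = 0.730%.
VaR = 2.576 × 0.730% = 1.880%; on $1,200,000 that is $22,560.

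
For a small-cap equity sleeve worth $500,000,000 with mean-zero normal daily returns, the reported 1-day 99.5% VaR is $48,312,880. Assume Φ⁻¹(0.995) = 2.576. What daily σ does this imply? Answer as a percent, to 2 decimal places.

3.75%

VaR as a fraction: $48,312,880 / $500,000,000 = 9.663%.
σ = VaR / z = 9.663% / 2.576 = 3.751%.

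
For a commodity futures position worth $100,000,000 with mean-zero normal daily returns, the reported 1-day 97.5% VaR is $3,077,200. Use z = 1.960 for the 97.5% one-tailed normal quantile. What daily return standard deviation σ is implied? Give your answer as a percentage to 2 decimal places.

1.57%

VaR as a fraction: $3,077,200 / $100,000,000 = 3.077%.
σ = VaR / z = 3.077% / 1.960 = 1.570%.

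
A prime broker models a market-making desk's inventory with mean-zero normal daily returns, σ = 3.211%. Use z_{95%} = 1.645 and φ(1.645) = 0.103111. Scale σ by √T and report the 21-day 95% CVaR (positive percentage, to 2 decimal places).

30.34%

σ_{21d} = 3.211% × √21 = 14.715%.
ES multiplier = φ(z)/(1−α) = 0.103111/0.05 = 2.062.
ES = 14.715% × 2.062 = 30.342%.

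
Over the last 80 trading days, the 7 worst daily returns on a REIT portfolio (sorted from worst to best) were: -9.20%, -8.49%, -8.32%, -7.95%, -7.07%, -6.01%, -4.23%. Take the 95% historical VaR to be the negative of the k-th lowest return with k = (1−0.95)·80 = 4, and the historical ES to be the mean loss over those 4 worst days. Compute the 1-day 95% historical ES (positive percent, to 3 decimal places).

8.490%

The 4 worst returns sum to -33.96%.
ES = −(-33.96%) / 4 = 8.49% ≈ 8.490%.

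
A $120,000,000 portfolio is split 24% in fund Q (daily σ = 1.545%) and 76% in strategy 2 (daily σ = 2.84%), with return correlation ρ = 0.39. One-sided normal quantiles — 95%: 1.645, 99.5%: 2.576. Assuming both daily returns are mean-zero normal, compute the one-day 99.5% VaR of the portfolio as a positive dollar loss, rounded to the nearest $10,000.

$7,200,000

σ_p² = 0.24²·1.545² + 0.76²·2.84² + 2·0.39·0.24·0.76·1.545·2.84 = 5.4204 (%²).
σ_p = √5.4204 = 2.328%.
VaR = 2.576 × 2.328% = 5.997%; on $120,000,000 that is $7,196,400.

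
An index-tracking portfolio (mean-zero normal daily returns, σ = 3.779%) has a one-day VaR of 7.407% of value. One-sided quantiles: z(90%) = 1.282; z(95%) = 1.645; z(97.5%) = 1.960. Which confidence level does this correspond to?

97.5%

Implied z = VaR/σ = 7.407 / 3.779 = 1.960.
This matches z(97.5%) = 1.960.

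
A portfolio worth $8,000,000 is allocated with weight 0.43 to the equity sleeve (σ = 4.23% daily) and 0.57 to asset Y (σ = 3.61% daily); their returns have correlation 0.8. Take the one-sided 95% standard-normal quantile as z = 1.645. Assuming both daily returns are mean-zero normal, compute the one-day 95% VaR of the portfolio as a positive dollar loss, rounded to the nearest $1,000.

$484,000

σ_p² = 0.43²·4.23² + 0.57²·3.61² + 2·0.8·0.43·0.57·4.23·3.61 = 13.5309 (%²).
σ_p = √13.5309 = 3.678%.
VaR = 1.645 × 3.678% = 6.050%; on $8,000,000 that is $484,000.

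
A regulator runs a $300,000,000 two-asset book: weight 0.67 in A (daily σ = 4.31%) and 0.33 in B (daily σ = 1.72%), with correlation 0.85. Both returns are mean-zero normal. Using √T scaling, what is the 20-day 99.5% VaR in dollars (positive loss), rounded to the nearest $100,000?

$116,900,000

σ_p = √(0.67²·4.31² + 0.33²·1.72² + 2·0.85·0.67·0.33·4.31·1.72) = 3.383%.
σ_{20d} = 3.383% × √20 = 15.129%.
z(99.5%) = 2.576.
VaR = 2.576 × 15.129% = 38.972%; on $300,000,000 that is $116,916,000.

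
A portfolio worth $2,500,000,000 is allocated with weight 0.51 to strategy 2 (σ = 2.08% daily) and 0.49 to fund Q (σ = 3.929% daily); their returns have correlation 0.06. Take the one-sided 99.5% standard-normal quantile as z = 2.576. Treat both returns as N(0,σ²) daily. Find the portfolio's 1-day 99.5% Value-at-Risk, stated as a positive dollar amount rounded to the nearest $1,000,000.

σ_p² = 0.51²·2.08² + 0.49²·3.929² + 2·0.06·0.51·0.49·2.08·3.929 = 5.0768 (%²).
σ_p = √5.0768 = 2.253%.
VaR = 2.576 × 2.253% = 5.804%; on $2,500,000,000 that is $145,100,000.

$145,000,000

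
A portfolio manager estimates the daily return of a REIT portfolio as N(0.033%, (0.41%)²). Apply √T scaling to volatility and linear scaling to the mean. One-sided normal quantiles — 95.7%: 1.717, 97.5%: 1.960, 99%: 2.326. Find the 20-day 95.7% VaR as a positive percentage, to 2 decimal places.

σ_{20d} = 0.41% × √20 = 1.834%; μ_{20d} = 20 × 0.033% = 0.660%.
VaR = −(0.660%) + 1.717 × 1.834% = 2.489%.

2.49%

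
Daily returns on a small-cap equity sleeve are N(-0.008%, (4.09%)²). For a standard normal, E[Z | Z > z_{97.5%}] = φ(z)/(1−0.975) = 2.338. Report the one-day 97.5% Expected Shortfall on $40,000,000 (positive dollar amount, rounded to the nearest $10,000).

ES = −(-0.008%) + 4.09% × 2.338 = 9.570%.
On $40,000,000: 0.09570 × $40,000,000 = $3,828,000.

$3,830,000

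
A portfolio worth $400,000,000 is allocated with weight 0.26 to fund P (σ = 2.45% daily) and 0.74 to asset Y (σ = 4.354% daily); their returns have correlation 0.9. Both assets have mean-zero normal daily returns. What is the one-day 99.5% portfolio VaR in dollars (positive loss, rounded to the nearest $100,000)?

σ_p² = 0.26²·2.45² + 0.74²·4.354² + 2·0.9·0.26·0.74·2.45·4.354 = 14.4811 (%²).
σ_p = √14.4811 = 3.805%.
At 99.5%, z = 2.576.
VaR = 2.576 × 3.805% = 9.802%; on $400,000,000 that is $39,208,000.

$39,200,000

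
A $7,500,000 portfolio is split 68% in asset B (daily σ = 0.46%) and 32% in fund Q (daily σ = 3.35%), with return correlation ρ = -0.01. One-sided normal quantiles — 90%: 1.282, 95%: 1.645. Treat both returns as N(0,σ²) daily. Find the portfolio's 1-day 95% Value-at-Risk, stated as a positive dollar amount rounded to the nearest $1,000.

$137,000

σ_p² = 0.68²·0.46² + 0.32²·3.35² + 2·-0.01·0.68·0.32·0.46·3.35 = 1.2403 (%²).
σ_p = √1.2403 = 1.114%.
VaR = 1.645 × 1.114% = 1.833%; on $7,500,000 that is $137,475.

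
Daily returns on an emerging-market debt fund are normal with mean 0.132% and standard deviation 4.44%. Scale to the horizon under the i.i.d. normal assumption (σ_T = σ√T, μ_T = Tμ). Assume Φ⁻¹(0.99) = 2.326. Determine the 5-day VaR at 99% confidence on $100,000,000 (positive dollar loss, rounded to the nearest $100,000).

σ_{5d} = 4.44% × √5 = 9.928%; μ_{5d} = 5 × 0.132% = 0.660%.
VaR = −(0.660%) + 2.326 × 9.928% = 22.433%.
On $100,000,000: 0.22433 × $100,000,000 = $22,433,000.

$22,400,000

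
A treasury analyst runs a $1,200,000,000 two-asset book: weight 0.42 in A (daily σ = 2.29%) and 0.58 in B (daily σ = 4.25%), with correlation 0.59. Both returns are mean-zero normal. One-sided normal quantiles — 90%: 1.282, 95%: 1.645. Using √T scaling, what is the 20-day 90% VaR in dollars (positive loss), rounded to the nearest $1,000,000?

σ_p = √(0.42²·2.29² + 0.58²·4.25² + 2·0.59·0.42·0.58·2.29·4.25) = 3.130%.
σ_{20d} = 3.130% × √20 = 13.998%.
VaR = 1.282 × 13.998% = 17.945%; on $1,200,000,000 that is $215,340,000.

$215,000,000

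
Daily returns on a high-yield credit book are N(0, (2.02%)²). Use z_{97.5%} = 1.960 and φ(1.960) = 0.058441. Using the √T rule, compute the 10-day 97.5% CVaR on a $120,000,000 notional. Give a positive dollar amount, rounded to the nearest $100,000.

σ_{10d} = 2.02% × √10 = 6.388%.
ES multiplier = φ(z)/(1−α) = 0.058441/0.025 = 2.338.
ES = 6.388% × 2.338 = 14.935%; on $120,000,000: $17,922,000.

$17,900,000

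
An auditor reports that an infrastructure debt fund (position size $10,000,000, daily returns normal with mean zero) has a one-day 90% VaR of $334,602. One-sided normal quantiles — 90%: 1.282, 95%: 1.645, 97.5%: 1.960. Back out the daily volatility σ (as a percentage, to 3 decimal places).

2.610%

VaR as a fraction: $334,602 / $10,000,000 = 3.346%.
σ = VaR / z = 3.346% / 1.282 = 2.610%.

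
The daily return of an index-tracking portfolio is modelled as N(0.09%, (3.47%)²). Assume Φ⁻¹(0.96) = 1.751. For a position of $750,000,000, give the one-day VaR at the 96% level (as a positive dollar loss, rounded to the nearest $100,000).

$44,900,000

VaR = −μ + z·σ = −(0.09%) + 1.751 × 3.47% = 5.986%.
On $750,000,000: 0.05986 × $750,000,000 = $44,895,000.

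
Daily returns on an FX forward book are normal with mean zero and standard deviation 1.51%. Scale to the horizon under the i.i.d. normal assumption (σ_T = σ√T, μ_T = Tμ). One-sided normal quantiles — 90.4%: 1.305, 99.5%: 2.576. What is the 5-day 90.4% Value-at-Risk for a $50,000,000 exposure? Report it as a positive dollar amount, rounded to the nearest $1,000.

σ_{5d} = 1.51% × √5 = 3.376%.
VaR = 1.305 × 3.376% = 4.406%.
On $50,000,000: 0.04406 × $50,000,000 = $2,203,000.

$2,203,000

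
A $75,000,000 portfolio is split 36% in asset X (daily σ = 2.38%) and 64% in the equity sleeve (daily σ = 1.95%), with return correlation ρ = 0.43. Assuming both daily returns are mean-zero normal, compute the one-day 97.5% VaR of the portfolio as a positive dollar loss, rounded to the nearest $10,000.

σ_p² = 0.36²·2.38² + 0.64²·1.95² + 2·0.43·0.36·0.64·2.38·1.95 = 3.2112 (%²).
σ_p = √3.2112 = 1.792%.
At 97.5%, z = 1.960.
VaR = 1.960 × 1.792% = 3.512%; on $75,000,000 that is $2,634,000.

$2,630,000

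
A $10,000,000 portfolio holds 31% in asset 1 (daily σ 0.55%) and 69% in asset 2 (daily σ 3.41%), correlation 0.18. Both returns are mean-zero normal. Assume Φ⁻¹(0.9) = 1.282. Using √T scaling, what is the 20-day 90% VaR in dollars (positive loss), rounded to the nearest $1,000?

$1,370,000

σ_p = √(0.31²·0.55² + 0.69²·3.41² + 2·0.18·0.31·0.69·0.55·3.41) = 2.389%.
σ_{20d} = 2.389% × √20 = 10.684%.
VaR = 1.282 × 10.684% = 13.697%; on $10,000,000 that is $1,369,700.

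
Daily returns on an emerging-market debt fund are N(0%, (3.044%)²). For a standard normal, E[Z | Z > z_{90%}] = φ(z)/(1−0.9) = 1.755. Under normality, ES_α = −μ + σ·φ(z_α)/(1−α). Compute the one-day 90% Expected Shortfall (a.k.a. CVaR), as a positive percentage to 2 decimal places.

ES = 3.044% × 1.755 = 5.342%.

5.34%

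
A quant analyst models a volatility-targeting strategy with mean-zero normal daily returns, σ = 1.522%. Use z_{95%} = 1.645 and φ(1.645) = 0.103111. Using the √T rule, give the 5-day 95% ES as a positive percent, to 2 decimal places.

7.02%

σ_{5d} = 1.522% × √5 = 3.403%.
ES multiplier = φ(z)/(1−α) = 0.103111/0.05 = 2.062.
ES = 3.403% × 2.062 = 7.017%.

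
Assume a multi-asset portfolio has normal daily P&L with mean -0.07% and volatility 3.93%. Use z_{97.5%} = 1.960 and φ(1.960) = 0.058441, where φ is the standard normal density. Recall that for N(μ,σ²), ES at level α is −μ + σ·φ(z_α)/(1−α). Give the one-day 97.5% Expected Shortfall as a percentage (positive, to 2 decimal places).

Tail multiplier: φ(z)/(1−α) = 0.058441 / 0.025 = 2.338.
ES = −(-0.07%) + 3.93% × 2.338 = 9.258%.

9.26%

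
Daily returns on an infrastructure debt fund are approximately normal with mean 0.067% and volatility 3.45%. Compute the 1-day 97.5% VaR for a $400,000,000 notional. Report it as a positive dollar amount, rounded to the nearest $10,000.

At 97.5% one-sided, z = 1.960.
VaR = −μ + z·σ = −(0.067%) + 1.960 × 3.45% = 6.695%.
On $400,000,000: 0.06695 × $400,000,000 = $26,780,000.

$26,780,000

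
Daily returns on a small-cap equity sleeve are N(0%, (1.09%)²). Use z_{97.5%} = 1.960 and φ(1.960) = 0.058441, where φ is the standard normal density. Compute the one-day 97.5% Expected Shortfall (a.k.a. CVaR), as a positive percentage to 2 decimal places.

Tail multiplier: φ(z)/(1−α) = 0.058441 / 0.025 = 2.338.
ES = 1.09% × 2.338 = 2.548%.

2.55%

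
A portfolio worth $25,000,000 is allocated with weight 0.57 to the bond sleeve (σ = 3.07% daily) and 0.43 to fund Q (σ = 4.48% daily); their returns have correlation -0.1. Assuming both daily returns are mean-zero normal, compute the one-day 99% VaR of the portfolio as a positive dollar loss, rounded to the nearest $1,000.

σ_p² = 0.57²·3.07² + 0.43²·4.48² + 2·-0.1·0.57·0.43·3.07·4.48 = 6.0990 (%²).
σ_p = √6.0990 = 2.470%.
At 99%, z = 2.326.
VaR = 2.326 × 2.470% = 5.745%; on $25,000,000 that is $1,436,250.

$1,436,000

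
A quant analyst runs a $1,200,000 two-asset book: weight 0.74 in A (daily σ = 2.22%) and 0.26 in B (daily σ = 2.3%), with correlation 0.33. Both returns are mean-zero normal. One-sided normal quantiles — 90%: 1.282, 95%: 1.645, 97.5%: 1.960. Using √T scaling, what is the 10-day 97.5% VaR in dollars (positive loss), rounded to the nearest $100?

$143,200

σ_p = √(0.74²·2.22² + 0.26²·2.3² + 2·0.33·0.74·0.26·2.22·2.3) = 1.925%.
σ_{10d} = 1.925% × √10 = 6.087%.
VaR = 1.960 × 6.087% = 11.931%; on $1,200,000 that is $143,172.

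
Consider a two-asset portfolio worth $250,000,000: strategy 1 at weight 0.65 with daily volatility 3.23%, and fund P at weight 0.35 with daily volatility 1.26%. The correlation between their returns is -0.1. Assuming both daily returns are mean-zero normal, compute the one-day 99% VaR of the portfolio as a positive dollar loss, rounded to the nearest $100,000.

$12,200,000

σ_p² = 0.65²·3.23² + 0.35²·1.26² + 2·-0.1·0.65·0.35·3.23·1.26 = 4.4172 (%²).
σ_p = √4.4172 = 2.102%.
At 99%, z = 2.326.
VaR = 2.326 × 2.102% = 4.889%; on $250,000,000 that is $12,222,500.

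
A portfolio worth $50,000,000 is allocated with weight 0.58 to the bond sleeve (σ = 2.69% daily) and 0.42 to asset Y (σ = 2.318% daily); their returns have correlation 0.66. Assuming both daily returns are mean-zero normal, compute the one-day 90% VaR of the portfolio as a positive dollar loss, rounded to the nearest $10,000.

σ_p² = 0.58²·2.69² + 0.42²·2.318² + 2·0.66·0.58·0.42·2.69·2.318 = 5.3871 (%²).
σ_p = √5.3871 = 2.321%.
At 90%, z = 1.282.
VaR = 1.282 × 2.321% = 2.976%; on $50,000,000 that is $1,488,000.

$1,490,000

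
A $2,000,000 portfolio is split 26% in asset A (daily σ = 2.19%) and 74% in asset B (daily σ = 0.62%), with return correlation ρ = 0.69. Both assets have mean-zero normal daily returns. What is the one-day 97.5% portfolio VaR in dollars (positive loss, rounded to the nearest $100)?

σ_p² = 0.26²·2.19² + 0.74²·0.62² + 2·0.69·0.26·0.74·2.19·0.62 = 0.8952 (%²).
σ_p = √0.8952 = 0.946%.
At 97.5%, z = 1.960.
VaR = 1.960 × 0.946% = 1.854%; on $2,000,000 that is $37,080.

$37,100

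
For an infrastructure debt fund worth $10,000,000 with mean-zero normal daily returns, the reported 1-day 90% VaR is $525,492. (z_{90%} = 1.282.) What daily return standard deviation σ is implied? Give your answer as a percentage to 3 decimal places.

4.099%

VaR as a fraction: $525,492 / $10,000,000 = 5.255%.
σ = VaR / z = 5.255% / 1.282 = 4.099%.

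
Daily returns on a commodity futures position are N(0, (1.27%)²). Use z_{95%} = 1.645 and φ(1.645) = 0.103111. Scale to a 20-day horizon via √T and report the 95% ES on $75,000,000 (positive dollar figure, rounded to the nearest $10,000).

σ_{20d} = 1.27% × √20 = 5.680%.
ES multiplier = φ(z)/(1−α) = 0.103111/0.05 = 2.062.
ES = 5.680% × 2.062 = 11.712%; on $75,000,000: $8,784,000.

$8,780,000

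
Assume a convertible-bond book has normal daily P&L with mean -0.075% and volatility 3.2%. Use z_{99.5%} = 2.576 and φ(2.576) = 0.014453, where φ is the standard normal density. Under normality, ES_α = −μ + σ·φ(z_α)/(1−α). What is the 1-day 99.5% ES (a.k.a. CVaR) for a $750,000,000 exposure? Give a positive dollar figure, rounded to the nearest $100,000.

Tail multiplier: φ(z)/(1−α) = 0.014453 / 0.005 = 2.891.
ES = −(-0.075%) + 3.2% × 2.891 = 9.326%.
On $750,000,000: 0.09326 × $750,000,000 = $69,945,000.

$69,900,000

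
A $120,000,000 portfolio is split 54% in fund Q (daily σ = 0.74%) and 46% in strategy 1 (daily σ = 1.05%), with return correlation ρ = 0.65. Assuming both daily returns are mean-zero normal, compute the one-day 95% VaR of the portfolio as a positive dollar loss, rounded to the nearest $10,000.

$1,580,000

σ_p² = 0.54²·0.74² + 0.46²·1.05² + 2·0.65·0.54·0.46·0.74·1.05 = 0.6439 (%²).
σ_p = √0.6439 = 0.802%.
At 95%, z = 1.645.
VaR = 1.645 × 0.802% = 1.319%; on $120,000,000 that is $1,582,800.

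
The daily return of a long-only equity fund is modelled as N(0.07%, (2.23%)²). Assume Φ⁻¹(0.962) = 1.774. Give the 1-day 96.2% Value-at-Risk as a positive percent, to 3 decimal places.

3.886%

VaR = −μ + z·σ = −(0.07%) + 1.774 × 2.23% = 3.886%.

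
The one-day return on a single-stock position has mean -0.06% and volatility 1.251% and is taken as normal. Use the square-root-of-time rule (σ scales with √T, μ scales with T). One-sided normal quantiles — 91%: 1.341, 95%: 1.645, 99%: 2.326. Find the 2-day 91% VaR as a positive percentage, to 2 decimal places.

2.49%

σ_{2d} = 1.251% × √2 = 1.769%; μ_{2d} = 2 × -0.06% = -0.120%.
VaR = −(-0.120%) + 1.341 × 1.769% = 2.492%.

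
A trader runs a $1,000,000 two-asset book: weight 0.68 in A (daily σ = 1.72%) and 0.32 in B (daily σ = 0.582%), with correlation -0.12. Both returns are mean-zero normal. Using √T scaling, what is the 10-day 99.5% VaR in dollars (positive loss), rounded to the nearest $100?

$94,700

σ_p = √(0.68²·1.72² + 0.32²·0.582² + 2·-0.12·0.68·0.32·1.72·0.582) = 1.162%.
σ_{10d} = 1.162% × √10 = 3.675%.
z(99.5%) = 2.576.
VaR = 2.576 × 3.675% = 9.467%; on $1,000,000 that is $94,670.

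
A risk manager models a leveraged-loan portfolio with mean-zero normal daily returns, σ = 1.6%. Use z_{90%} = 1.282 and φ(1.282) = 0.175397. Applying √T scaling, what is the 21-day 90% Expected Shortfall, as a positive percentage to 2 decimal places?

12.86%

σ_{21d} = 1.6% × √21 = 7.332%.
ES multiplier = φ(z)/(1−α) = 0.175397/0.1 = 1.754.
ES = 7.332% × 1.754 = 12.860%.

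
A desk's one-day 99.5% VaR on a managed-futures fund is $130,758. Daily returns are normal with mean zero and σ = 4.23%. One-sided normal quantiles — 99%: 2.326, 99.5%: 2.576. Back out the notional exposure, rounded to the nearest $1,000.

$1,200,000

VaR as a fraction of value: z·σ = 2.576 × 4.23% = 10.8965%.
Position = $130,758 / 0.108965 = $1,200,002.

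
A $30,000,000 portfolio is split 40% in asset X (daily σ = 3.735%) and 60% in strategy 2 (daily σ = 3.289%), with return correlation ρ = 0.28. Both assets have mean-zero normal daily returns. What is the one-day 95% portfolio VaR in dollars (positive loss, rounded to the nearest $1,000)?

$1,376,000

σ_p² = 0.4²·3.735² + 0.6²·3.289² + 2·0.28·0.4·0.6·3.735·3.289 = 7.7774 (%²).
σ_p = √7.7774 = 2.789%.
At 95%, z = 1.645.
VaR = 1.645 × 2.789% = 4.588%; on $30,000,000 that is $1,376,400.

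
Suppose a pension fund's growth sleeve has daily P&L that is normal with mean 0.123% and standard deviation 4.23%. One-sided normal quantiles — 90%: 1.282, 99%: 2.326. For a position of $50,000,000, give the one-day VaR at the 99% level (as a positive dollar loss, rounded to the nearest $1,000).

VaR = −μ + z·σ = −(0.123%) + 2.326 × 4.23% = 9.716%.
On $50,000,000: 0.09716 × $50,000,000 = $4,858,000.

$4,858,000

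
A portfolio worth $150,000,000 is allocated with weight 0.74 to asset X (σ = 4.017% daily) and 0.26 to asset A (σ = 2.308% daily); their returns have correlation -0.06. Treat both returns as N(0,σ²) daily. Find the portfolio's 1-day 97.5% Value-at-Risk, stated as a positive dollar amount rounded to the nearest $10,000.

$8,810,000

σ_p² = 0.74²·4.017² + 0.26²·2.308² + 2·-0.06·0.74·0.26·4.017·2.308 = 8.9823 (%²).
σ_p = √8.9823 = 2.997%.
At 97.5%, z = 1.960.
VaR = 1.960 × 2.997% = 5.874%; on $150,000,000 that is $8,811,000.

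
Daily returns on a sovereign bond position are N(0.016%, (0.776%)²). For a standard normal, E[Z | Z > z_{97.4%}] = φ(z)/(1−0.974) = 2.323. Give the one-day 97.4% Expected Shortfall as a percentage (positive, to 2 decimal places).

1.79%

ES = −(0.016%) + 0.776% × 2.323 = 1.787%.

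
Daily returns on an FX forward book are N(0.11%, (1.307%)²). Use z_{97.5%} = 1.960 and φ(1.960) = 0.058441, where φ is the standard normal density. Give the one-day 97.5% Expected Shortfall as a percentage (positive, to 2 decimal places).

2.95%

Tail multiplier: φ(z)/(1−α) = 0.058441 / 0.025 = 2.338.
ES = −(0.11%) + 1.307% × 2.338 = 2.946%.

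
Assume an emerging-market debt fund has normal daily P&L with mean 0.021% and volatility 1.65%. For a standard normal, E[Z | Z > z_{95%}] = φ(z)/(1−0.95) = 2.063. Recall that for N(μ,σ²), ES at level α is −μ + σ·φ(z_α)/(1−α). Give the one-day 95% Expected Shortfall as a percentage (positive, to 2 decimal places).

3.38%

ES = −(0.021%) + 1.65% × 2.063 = 3.383%.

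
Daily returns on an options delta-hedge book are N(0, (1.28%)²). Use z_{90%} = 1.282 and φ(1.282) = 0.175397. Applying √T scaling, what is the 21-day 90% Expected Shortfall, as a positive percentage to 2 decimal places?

10.29%

σ_{21d} = 1.28% × √21 = 5.866%.
ES multiplier = φ(z)/(1−α) = 0.175397/0.1 = 1.754.
ES = 5.866% × 1.754 = 10.289%.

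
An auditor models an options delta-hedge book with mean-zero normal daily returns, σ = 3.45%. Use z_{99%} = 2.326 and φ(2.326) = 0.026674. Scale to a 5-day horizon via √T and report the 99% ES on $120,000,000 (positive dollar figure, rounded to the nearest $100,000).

$24,700,000

σ_{5d} = 3.45% × √5 = 7.714%.
ES multiplier = φ(z)/(1−α) = 0.026674/0.01 = 2.667.
ES = 7.714% × 2.667 = 20.573%; on $120,000,000: $24,687,600.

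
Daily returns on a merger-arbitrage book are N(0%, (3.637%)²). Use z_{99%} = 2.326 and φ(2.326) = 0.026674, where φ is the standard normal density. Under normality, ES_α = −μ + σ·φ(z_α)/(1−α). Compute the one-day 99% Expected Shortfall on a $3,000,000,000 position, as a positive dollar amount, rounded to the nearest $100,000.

Tail multiplier: φ(z)/(1−α) = 0.026674 / 0.01 = 2.667.
ES = 3.637% × 2.667 = 9.700%.
On $3,000,000,000: 0.09700 × $3,000,000,000 = $291,000,000.

$291,000,000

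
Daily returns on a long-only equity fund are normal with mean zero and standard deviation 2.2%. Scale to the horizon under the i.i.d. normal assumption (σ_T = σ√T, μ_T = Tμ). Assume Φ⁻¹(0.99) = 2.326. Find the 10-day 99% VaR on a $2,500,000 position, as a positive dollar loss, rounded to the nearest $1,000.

σ_{10d} = 2.2% × √10 = 6.957%.
VaR = 2.326 × 6.957% = 16.182%.
On $2,500,000: 0.16182 × $2,500,000 = $404,550.

$405,000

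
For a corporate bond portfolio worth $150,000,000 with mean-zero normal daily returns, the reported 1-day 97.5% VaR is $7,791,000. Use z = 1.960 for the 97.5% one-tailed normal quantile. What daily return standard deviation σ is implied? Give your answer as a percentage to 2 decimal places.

2.65%

VaR as a fraction: $7,791,000 / $150,000,000 = 5.194%.
σ = VaR / z = 5.194% / 1.960 = 2.650%.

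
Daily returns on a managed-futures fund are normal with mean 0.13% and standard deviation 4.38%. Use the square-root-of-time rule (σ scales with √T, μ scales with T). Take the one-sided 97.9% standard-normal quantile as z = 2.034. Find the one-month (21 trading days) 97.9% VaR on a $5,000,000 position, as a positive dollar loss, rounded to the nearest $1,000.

σ_{21d} = 4.38% × √21 = 20.072%; μ_{21d} = 21 × 0.13% = 2.730%.
VaR = −(2.730%) + 2.034 × 20.072% = 38.096%.
On $5,000,000: 0.38096 × $5,000,000 = $1,904,800.

$1,905,000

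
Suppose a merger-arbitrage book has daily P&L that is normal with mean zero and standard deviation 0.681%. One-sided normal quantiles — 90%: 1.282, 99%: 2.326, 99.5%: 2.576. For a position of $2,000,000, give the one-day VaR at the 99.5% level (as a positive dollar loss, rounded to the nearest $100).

$35,100

VaR = z·σ = 2.576 × 0.681% = 1.754%.
On $2,000,000: 0.01754 × $2,000,000 = $35,080.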